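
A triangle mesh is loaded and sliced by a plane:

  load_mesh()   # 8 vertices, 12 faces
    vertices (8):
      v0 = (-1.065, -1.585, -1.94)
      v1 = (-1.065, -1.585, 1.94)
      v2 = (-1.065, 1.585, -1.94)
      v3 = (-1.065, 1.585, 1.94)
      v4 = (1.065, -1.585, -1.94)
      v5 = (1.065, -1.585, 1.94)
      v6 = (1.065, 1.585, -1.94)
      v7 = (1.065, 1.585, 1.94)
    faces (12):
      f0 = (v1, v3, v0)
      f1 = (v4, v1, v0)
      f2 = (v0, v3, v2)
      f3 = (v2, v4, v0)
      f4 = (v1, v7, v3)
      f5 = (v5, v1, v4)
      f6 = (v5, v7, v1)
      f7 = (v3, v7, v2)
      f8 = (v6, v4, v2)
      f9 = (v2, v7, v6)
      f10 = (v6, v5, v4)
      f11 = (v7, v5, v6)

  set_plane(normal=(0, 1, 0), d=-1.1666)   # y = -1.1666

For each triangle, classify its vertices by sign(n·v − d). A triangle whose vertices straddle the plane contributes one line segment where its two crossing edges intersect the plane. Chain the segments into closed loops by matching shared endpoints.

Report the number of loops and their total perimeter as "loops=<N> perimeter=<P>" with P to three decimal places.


Straddling triangles (8 of 12):
  (v1,v3,v0) [-+-] → (-1.065, -1.1666, 1.94)–(-1.065, -1.1666, -1.42789)  len=3.3679
  (v0,v3,v2) [-++] → (-1.065, -1.1666, -1.42789)–(-1.065, -1.1666, -1.94)  len=0.5121
  (v2,v4,v0) [+--] → (0.783867, -1.1666, -1.94)–(-1.065, -1.1666, -1.94)  len=1.8489
  (v1,v7,v3) [-++] → (-0.783867, -1.1666, 1.94)–(-1.065, -1.1666, 1.94)  len=0.2811
  (v5,v7,v1) [-+-] → (1.065, -1.1666, 1.94)–(-0.783867, -1.1666, 1.94)  len=1.8489
  (v6,v4,v2) [+-+] → (1.065, -1.1666, -1.94)–(0.783867, -1.1666, -1.94)  len=0.2811
  (v6,v5,v4) [+--] → (1.065, -1.1666, 1.42789)–(1.065, -1.1666, -1.94)  len=3.3679
  (v7,v5,v6) [+-+] → (1.065, -1.1666, 1.94)–(1.065, -1.1666, 1.42789)  len=0.5121

Chained into 1 loop(s):
  loop 1: 8 segments, perimeter = 12.0200
Total perimeter = 12.020

loops=1 perimeter=12.020


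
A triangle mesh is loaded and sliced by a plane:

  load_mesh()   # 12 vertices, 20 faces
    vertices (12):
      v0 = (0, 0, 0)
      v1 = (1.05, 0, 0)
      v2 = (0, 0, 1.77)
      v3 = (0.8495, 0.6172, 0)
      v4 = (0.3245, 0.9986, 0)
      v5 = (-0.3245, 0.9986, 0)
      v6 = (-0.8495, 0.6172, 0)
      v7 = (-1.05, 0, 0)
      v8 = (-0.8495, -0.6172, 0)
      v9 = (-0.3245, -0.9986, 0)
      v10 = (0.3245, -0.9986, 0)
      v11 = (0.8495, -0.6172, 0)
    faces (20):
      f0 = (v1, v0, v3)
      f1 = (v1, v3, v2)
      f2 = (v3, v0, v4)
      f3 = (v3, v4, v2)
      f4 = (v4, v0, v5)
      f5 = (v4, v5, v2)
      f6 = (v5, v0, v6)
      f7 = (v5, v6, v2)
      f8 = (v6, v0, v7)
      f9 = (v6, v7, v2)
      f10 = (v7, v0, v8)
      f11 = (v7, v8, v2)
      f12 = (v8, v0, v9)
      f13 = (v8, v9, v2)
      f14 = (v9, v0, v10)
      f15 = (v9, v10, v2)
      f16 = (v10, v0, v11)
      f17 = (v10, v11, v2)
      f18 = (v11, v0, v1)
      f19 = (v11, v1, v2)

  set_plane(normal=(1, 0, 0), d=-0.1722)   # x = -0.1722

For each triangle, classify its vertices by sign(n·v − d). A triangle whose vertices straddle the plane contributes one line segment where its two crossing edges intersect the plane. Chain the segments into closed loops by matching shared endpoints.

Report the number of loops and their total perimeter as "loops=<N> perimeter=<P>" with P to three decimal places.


Straddling triangles (12 of 20):
  (v4,v0,v5) [++-] → (-0.1722, 0.52992, 0)–(-0.1722, 0.9986, 0)  len=0.4687
  (v4,v5,v2) [+-+] → (-0.1722, 0.9986, 0)–(-0.1722, 0.52992, 0.830727)  len=0.9538
  (v5,v0,v6) [-+-] → (-0.1722, 0.52992, 0)–(-0.1722, 0.125111, 0)  len=0.4048
  (v5,v6,v2) [--+] → (-0.1722, 0.125111, 1.41121)–(-0.1722, 0.52992, 0.830727)  len=0.7077
  (v6,v0,v7) [-+-] → (-0.1722, 0.125111, 0)–(-0.1722, 0, 0)  len=0.1251
  (v6,v7,v2) [--+] → (-0.1722, 0, 1.47972)–(-0.1722, 0.125111, 1.41121)  len=0.1426
  (v7,v0,v8) [-+-] → (-0.1722, 0, 0)–(-0.1722, -0.125111, 0)  len=0.1251
  (v7,v8,v2) [--+] → (-0.1722, -0.125111, 1.41121)–(-0.1722, 0, 1.47972)  len=0.1426
  (v8,v0,v9) [-+-] → (-0.1722, -0.125111, 0)–(-0.1722, -0.52992, 0)  len=0.4048
  (v8,v9,v2) [--+] → (-0.1722, -0.52992, 0.830727)–(-0.1722, -0.125111, 1.41121)  len=0.7077
  (v9,v0,v10) [-++] → (-0.1722, -0.52992, 0)–(-0.1722, -0.9986, 0)  len=0.4687
  (v9,v10,v2) [-++] → (-0.1722, -0.9986, 0)–(-0.1722, -0.52992, 0.830727)  len=0.9538

Chained into 1 loop(s):
  loop 1: 12 segments, perimeter = 5.6055
Total perimeter = 5.606

loops=1 perimeter=5.606


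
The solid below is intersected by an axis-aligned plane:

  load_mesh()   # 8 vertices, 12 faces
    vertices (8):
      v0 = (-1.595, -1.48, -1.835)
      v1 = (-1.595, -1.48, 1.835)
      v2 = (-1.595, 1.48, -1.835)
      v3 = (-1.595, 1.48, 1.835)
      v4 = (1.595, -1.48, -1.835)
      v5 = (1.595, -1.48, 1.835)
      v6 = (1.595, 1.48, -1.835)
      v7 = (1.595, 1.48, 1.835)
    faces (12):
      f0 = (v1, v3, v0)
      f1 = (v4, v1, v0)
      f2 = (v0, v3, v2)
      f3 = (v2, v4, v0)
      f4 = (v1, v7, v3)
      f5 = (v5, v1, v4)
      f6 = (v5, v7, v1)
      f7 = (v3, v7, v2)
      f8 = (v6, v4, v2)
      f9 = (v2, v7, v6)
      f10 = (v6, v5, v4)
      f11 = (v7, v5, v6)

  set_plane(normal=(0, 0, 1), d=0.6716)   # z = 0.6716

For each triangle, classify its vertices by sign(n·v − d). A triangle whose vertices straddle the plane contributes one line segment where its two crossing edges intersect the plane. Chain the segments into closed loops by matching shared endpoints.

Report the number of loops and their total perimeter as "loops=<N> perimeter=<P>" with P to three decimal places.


Straddling triangles (8 of 12):
  (v1,v3,v0) [++-] → (-1.595, 0.541672, 0.6716)–(-1.595, -1.48, 0.6716)  len=2.0217
  (v4,v1,v0) [-+-] → (-0.583761, -1.48, 0.6716)–(-1.595, -1.48, 0.6716)  len=1.0112
  (v0,v3,v2) [-+-] → (-1.595, 0.541672, 0.6716)–(-1.595, 1.48, 0.6716)  len=0.9383
  (v5,v1,v4) [++-] → (-0.583761, -1.48, 0.6716)–(1.595, -1.48, 0.6716)  len=2.1788
  (v3,v7,v2) [++-] → (0.583761, 1.48, 0.6716)–(-1.595, 1.48, 0.6716)  len=2.1788
  (v2,v7,v6) [-+-] → (0.583761, 1.48, 0.6716)–(1.595, 1.48, 0.6716)  len=1.0112
  (v6,v5,v4) [-+-] → (1.595, -0.541672, 0.6716)–(1.595, -1.48, 0.6716)  len=0.9383
  (v7,v5,v6) [++-] → (1.595, -0.541672, 0.6716)–(1.595, 1.48, 0.6716)  len=2.0217

Chained into 1 loop(s):
  loop 1: 8 segments, perimeter = 12.3000
Total perimeter = 12.300

loops=1 perimeter=12.300


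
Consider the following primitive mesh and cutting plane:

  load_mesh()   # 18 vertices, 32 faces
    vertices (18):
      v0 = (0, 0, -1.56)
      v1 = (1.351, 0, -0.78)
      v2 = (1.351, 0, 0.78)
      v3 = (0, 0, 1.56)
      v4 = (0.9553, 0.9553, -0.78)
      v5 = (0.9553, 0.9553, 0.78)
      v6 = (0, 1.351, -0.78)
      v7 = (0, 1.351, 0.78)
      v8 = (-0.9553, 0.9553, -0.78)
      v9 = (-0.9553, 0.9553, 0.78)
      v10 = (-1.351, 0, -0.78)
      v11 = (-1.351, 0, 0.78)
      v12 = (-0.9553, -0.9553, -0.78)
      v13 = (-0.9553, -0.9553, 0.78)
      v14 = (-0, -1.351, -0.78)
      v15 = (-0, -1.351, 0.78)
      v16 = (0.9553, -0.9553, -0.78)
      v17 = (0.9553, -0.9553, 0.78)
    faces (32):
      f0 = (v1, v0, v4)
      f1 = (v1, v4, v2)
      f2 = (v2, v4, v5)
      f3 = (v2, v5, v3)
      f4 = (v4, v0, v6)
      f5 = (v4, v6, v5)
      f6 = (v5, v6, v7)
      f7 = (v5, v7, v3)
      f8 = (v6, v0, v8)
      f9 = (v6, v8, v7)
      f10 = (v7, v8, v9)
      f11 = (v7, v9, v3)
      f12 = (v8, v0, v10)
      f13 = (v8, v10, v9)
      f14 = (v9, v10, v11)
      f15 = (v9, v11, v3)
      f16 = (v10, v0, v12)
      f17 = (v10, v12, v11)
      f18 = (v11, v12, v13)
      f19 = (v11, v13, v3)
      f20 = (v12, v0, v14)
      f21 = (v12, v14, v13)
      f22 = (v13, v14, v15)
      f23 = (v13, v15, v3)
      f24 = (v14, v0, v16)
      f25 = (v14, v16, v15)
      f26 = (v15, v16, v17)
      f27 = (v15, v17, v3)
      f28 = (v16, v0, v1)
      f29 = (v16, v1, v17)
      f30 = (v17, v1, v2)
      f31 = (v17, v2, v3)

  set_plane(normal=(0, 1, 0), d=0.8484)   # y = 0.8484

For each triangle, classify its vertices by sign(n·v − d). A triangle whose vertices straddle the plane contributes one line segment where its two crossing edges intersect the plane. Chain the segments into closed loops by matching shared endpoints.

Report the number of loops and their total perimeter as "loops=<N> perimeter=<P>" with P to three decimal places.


loops=1 perimeter=7.308

Straddling triangles (12 of 32):
  (v1,v0,v4) [--+] → (0.8484, 0.8484, -0.867284)–(0.99958, 0.8484, -0.78)  len=0.1746
  (v1,v4,v2) [-+-] → (0.99958, 0.8484, -0.78)–(0.99958, 0.8484, -0.605433)  len=0.1746
  (v2,v4,v5) [-++] → (0.99958, 0.8484, -0.605433)–(0.99958, 0.8484, 0.78)  len=1.3854
  (v2,v5,v3) [-+-] → (0.99958, 0.8484, 0.78)–(0.8484, 0.8484, 0.867284)  len=0.1746
  (v4,v0,v6) [+-+] → (0.8484, 0.8484, -0.867284)–(0, 0.8484, -1.07018)  len=0.8723
  (v5,v7,v3) [++-] → (0, 0.8484, 1.07018)–(0.8484, 0.8484, 0.867284)  len=0.8723
  (v6,v0,v8) [+-+] → (0, 0.8484, -1.07018)–(-0.8484, 0.8484, -0.867284)  len=0.8723
  (v7,v9,v3) [++-] → (-0.8484, 0.8484, 0.867284)–(0, 0.8484, 1.07018)  len=0.8723
  (v8,v0,v10) [+--] → (-0.8484, 0.8484, -0.867284)–(-0.99958, 0.8484, -0.78)  len=0.1746
  (v8,v10,v9) [+-+] → (-0.99958, 0.8484, -0.78)–(-0.99958, 0.8484, 0.605433)  len=1.3854
  (v9,v10,v11) [+--] → (-0.99958, 0.8484, 0.605433)–(-0.99958, 0.8484, 0.78)  len=0.1746
  (v9,v11,v3) [+--] → (-0.99958, 0.8484, 0.78)–(-0.8484, 0.8484, 0.867284)  len=0.1746

Chained into 1 loop(s):
  loop 1: 12 segments, perimeter = 7.3076
Total perimeter = 7.308


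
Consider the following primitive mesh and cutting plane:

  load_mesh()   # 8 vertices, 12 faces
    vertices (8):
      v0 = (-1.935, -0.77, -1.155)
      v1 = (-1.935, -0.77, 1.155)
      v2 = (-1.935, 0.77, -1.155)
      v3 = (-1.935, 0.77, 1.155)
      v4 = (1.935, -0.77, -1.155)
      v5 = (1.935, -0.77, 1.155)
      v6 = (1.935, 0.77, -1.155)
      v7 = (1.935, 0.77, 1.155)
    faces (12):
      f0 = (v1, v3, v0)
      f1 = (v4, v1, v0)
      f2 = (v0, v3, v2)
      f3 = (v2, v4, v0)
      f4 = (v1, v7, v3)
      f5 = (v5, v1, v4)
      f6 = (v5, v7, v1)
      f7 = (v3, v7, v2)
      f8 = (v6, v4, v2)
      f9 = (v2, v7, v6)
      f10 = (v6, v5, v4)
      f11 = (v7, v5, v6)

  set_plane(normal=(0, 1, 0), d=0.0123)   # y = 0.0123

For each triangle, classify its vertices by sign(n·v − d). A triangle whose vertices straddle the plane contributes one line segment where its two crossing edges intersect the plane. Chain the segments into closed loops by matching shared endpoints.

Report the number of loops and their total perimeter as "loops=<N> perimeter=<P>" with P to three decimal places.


loops=1 perimeter=12.360

Straddling triangles (8 of 12):
  (v1,v3,v0) [-+-] → (-1.935, 0.0123, 1.155)–(-1.935, 0.0123, 0.01845)  len=1.1365
  (v0,v3,v2) [-++] → (-1.935, 0.0123, 0.01845)–(-1.935, 0.0123, -1.155)  len=1.1735
  (v2,v4,v0) [+--] → (-0.0309097, 0.0123, -1.155)–(-1.935, 0.0123, -1.155)  len=1.9041
  (v1,v7,v3) [-++] → (0.0309097, 0.0123, 1.155)–(-1.935, 0.0123, 1.155)  len=1.9659
  (v5,v7,v1) [-+-] → (1.935, 0.0123, 1.155)–(0.0309097, 0.0123, 1.155)  len=1.9041
  (v6,v4,v2) [+-+] → (1.935, 0.0123, -1.155)–(-0.0309097, 0.0123, -1.155)  len=1.9659
  (v6,v5,v4) [+--] → (1.935, 0.0123, -0.01845)–(1.935, 0.0123, -1.155)  len=1.1365
  (v7,v5,v6) [+-+] → (1.935, 0.0123, 1.155)–(1.935, 0.0123, -0.01845)  len=1.1735

Chained into 1 loop(s):
  loop 1: 8 segments, perimeter = 12.3600
Total perimeter = 12.360


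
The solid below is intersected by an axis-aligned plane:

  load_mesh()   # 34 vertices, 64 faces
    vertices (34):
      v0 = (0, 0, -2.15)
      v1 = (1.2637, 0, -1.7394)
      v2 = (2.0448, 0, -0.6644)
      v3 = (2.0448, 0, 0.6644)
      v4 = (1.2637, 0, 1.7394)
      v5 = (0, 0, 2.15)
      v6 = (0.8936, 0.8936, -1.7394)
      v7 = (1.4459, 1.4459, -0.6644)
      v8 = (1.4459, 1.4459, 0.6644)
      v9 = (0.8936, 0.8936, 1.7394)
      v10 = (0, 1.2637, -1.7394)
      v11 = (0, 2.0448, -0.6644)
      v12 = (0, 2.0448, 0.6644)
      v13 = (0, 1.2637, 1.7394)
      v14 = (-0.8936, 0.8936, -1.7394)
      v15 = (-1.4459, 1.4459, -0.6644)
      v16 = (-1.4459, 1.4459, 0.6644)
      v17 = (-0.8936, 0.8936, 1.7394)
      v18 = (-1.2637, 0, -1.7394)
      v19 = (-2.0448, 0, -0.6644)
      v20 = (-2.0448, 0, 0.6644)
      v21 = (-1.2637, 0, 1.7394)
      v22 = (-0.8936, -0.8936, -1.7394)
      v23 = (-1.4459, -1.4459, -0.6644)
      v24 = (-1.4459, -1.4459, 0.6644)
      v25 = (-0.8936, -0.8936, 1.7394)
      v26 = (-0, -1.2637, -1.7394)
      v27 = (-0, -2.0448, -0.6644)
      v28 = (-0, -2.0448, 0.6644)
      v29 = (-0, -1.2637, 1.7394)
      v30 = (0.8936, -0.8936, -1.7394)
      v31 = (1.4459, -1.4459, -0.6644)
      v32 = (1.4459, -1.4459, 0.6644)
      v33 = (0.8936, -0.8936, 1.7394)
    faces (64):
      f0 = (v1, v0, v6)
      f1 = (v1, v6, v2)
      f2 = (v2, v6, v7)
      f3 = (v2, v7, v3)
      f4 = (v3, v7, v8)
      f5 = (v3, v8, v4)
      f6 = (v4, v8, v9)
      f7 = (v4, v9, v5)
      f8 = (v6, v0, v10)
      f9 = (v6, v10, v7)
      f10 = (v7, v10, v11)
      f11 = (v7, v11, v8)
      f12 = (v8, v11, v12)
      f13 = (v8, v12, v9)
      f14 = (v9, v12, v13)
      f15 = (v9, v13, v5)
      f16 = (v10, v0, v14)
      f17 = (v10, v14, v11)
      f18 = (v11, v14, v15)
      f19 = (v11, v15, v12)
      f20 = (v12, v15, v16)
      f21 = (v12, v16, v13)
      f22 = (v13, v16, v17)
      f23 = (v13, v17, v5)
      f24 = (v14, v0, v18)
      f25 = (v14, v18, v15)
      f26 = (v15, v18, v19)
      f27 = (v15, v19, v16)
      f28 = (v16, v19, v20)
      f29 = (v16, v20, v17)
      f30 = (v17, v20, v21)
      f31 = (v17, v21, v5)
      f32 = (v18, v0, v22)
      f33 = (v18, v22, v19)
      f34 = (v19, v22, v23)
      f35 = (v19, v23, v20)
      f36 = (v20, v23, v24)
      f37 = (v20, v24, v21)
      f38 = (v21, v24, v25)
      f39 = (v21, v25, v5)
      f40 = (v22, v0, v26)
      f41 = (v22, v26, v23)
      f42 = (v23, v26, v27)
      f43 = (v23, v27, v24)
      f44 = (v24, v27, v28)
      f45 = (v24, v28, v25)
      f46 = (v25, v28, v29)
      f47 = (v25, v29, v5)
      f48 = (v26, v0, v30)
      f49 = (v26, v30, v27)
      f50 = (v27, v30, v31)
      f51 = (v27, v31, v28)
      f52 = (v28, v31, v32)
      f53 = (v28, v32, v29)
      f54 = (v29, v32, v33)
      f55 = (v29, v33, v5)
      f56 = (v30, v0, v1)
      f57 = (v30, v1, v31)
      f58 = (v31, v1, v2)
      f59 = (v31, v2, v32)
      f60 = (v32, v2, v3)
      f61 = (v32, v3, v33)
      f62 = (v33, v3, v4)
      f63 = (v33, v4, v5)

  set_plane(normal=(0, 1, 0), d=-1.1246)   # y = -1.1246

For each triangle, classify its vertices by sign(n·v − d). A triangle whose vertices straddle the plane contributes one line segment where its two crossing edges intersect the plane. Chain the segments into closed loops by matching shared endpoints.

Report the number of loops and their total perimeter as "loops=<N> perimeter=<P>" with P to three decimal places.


loops=1 perimeter=10.737

Straddling triangles (20 of 64):
  (v19,v22,v23) [++-] → (-1.1246, -1.1246, -1.28978)–(-1.57898, -1.1246, -0.6644)  len=0.7730
  (v19,v23,v20) [+-+] → (-1.57898, -1.1246, -0.6644)–(-1.57898, -1.1246, -0.369121)  len=0.2953
  (v20,v23,v24) [+--] → (-1.57898, -1.1246, -0.369121)–(-1.57898, -1.1246, 0.6644)  len=1.0335
  (v20,v24,v21) [+-+] → (-1.57898, -1.1246, 0.6644)–(-1.40541, -1.1246, 0.903281)  len=0.2953
  (v21,v24,v25) [+-+] → (-1.40541, -1.1246, 0.903281)–(-1.1246, -1.1246, 1.28978)  len=0.4777
  (v22,v0,v26) [++-] → (0, -1.1246, -1.7846)–(-0.335855, -1.1246, -1.7394)  len=0.3389
  (v22,v26,v23) [+--] → (-0.335855, -1.1246, -1.7394)–(-1.1246, -1.1246, -1.28978)  len=0.9079
  (v24,v28,v25) [--+] → (-0.71429, -1.1246, 1.52369)–(-1.1246, -1.1246, 1.28978)  len=0.4723
  (v25,v28,v29) [+--] → (-0.71429, -1.1246, 1.52369)–(-0.335855, -1.1246, 1.7394)  len=0.4356
  (v25,v29,v5) [+-+] → (-0.335855, -1.1246, 1.7394)–(0, -1.1246, 1.7846)  len=0.3389
  (v26,v0,v30) [-++] → (0, -1.1246, -1.7846)–(0.335855, -1.1246, -1.7394)  len=0.3389
  (v26,v30,v27) [-+-] → (0.335855, -1.1246, -1.7394)–(0.71429, -1.1246, -1.52369)  len=0.4356
  (v27,v30,v31) [-+-] → (0.71429, -1.1246, -1.52369)–(1.1246, -1.1246, -1.28978)  len=0.4723
  (v29,v32,v33) [--+] → (1.1246, -1.1246, 1.28978)–(0.335855, -1.1246, 1.7394)  len=0.9079
  (v29,v33,v5) [-++] → (0.335855, -1.1246, 1.7394)–(0, -1.1246, 1.7846)  len=0.3389
  (v30,v1,v31) [++-] → (1.40541, -1.1246, -0.903281)–(1.1246, -1.1246, -1.28978)  len=0.4777
  (v31,v1,v2) [-++] → (1.40541, -1.1246, -0.903281)–(1.57898, -1.1246, -0.6644)  len=0.2953
  (v31,v2,v32) [-+-] → (1.57898, -1.1246, -0.6644)–(1.57898, -1.1246, 0.369121)  len=1.0335
  (v32,v2,v3) [-++] → (1.57898, -1.1246, 0.369121)–(1.57898, -1.1246, 0.6644)  len=0.2953
  (v32,v3,v33) [-++] → (1.57898, -1.1246, 0.6644)–(1.1246, -1.1246, 1.28978)  len=0.7730

Chained into 1 loop(s):
  loop 1: 20 segments, perimeter = 10.7368
Total perimeter = 10.737


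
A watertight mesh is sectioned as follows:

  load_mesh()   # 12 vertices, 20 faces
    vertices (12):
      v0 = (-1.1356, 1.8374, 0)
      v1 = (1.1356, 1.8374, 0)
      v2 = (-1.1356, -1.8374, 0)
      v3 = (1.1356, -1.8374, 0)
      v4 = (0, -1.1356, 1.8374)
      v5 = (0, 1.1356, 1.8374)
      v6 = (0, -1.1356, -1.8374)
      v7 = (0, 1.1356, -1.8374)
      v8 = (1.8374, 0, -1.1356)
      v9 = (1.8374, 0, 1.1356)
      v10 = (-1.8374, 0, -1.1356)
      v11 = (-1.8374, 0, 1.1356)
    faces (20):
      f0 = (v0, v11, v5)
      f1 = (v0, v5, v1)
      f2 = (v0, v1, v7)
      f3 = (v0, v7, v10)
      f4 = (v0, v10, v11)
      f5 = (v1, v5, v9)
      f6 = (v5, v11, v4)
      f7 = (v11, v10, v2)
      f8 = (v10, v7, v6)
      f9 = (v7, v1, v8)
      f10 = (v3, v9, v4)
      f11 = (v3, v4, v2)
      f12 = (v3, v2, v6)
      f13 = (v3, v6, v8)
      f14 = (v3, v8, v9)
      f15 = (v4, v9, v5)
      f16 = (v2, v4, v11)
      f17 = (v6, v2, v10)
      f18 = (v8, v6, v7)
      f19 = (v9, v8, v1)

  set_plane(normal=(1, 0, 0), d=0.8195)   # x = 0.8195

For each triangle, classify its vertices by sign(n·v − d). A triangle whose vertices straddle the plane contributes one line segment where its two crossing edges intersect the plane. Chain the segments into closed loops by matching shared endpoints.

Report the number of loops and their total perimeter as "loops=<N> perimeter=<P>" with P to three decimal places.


Straddling triangles (10 of 20):
  (v0,v5,v1) [--+] → (0.8195, 1.64205, 0.51145)–(0.8195, 1.8374, 0)  len=0.5475
  (v0,v1,v7) [-+-] → (0.8195, 1.8374, 0)–(0.8195, 1.64205, -0.51145)  len=0.5475
  (v1,v5,v9) [+-+] → (0.8195, 1.64205, 0.51145)–(0.8195, 0.62911, 1.52439)  len=1.4325
  (v7,v1,v8) [-++] → (0.8195, 1.64205, -0.51145)–(0.8195, 0.62911, -1.52439)  len=1.4325
  (v3,v9,v4) [++-] → (0.8195, -0.62911, 1.52439)–(0.8195, -1.64205, 0.51145)  len=1.4325
  (v3,v4,v2) [+--] → (0.8195, -1.64205, 0.51145)–(0.8195, -1.8374, 0)  len=0.5475
  (v3,v2,v6) [+--] → (0.8195, -1.8374, 0)–(0.8195, -1.64205, -0.51145)  len=0.5475
  (v3,v6,v8) [+-+] → (0.8195, -1.64205, -0.51145)–(0.8195, -0.62911, -1.52439)  len=1.4325
  (v4,v9,v5) [-+-] → (0.8195, -0.62911, 1.52439)–(0.8195, 0.62911, 1.52439)  len=1.2582
  (v8,v6,v7) [+--] → (0.8195, -0.62911, -1.52439)–(0.8195, 0.62911, -1.52439)  len=1.2582

Chained into 1 loop(s):
  loop 1: 10 segments, perimeter = 10.4364
Total perimeter = 10.436

loops=1 perimeter=10.436


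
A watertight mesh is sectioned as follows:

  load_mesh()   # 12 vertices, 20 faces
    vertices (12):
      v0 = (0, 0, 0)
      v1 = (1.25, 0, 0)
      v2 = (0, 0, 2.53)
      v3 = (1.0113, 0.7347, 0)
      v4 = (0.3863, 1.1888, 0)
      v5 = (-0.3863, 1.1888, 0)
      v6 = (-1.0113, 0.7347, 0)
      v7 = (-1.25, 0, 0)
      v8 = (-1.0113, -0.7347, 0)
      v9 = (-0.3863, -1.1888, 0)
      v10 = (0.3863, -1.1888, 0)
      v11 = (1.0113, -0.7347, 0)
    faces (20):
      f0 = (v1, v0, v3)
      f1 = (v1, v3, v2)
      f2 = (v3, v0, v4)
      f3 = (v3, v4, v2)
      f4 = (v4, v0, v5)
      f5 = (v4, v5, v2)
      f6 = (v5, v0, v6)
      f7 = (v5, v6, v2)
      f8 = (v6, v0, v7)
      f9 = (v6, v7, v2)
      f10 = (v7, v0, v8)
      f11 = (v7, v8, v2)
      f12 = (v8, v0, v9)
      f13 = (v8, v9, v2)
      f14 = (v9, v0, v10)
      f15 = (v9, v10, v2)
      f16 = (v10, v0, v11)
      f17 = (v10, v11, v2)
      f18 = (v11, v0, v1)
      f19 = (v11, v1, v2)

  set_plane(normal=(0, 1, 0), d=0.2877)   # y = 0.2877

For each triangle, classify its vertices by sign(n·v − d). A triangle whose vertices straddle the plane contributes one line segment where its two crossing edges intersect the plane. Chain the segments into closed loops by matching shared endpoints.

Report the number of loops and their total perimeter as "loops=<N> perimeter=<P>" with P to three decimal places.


Straddling triangles (10 of 20):
  (v1,v0,v3) [--+] → (0.396013, 0.2877, 0)–(1.15653, 0.2877, 0)  len=0.7605
  (v1,v3,v2) [-+-] → (1.15653, 0.2877, 0)–(0.396013, 0.2877, 1.53928)  len=1.7169
  (v3,v0,v4) [+-+] → (0.396013, 0.2877, 0)–(0.093488, 0.2877, 0)  len=0.3025
  (v3,v4,v2) [++-] → (0.093488, 0.2877, 1.91772)–(0.396013, 0.2877, 1.53928)  len=0.4845
  (v4,v0,v5) [+-+] → (0.093488, 0.2877, 0)–(-0.093488, 0.2877, 0)  len=0.1870
  (v4,v5,v2) [++-] → (-0.093488, 0.2877, 1.91772)–(0.093488, 0.2877, 1.91772)  len=0.1870
  (v5,v0,v6) [+-+] → (-0.093488, 0.2877, 0)–(-0.396013, 0.2877, 0)  len=0.3025
  (v5,v6,v2) [++-] → (-0.396013, 0.2877, 1.53928)–(-0.093488, 0.2877, 1.91772)  len=0.4845
  (v6,v0,v7) [+--] → (-0.396013, 0.2877, 0)–(-1.15653, 0.2877, 0)  len=0.7605
  (v6,v7,v2) [+--] → (-1.15653, 0.2877, 0)–(-0.396013, 0.2877, 1.53928)  len=1.7169

Chained into 1 loop(s):
  loop 1: 10 segments, perimeter = 6.9028
Total perimeter = 6.903

loops=1 perimeter=6.903


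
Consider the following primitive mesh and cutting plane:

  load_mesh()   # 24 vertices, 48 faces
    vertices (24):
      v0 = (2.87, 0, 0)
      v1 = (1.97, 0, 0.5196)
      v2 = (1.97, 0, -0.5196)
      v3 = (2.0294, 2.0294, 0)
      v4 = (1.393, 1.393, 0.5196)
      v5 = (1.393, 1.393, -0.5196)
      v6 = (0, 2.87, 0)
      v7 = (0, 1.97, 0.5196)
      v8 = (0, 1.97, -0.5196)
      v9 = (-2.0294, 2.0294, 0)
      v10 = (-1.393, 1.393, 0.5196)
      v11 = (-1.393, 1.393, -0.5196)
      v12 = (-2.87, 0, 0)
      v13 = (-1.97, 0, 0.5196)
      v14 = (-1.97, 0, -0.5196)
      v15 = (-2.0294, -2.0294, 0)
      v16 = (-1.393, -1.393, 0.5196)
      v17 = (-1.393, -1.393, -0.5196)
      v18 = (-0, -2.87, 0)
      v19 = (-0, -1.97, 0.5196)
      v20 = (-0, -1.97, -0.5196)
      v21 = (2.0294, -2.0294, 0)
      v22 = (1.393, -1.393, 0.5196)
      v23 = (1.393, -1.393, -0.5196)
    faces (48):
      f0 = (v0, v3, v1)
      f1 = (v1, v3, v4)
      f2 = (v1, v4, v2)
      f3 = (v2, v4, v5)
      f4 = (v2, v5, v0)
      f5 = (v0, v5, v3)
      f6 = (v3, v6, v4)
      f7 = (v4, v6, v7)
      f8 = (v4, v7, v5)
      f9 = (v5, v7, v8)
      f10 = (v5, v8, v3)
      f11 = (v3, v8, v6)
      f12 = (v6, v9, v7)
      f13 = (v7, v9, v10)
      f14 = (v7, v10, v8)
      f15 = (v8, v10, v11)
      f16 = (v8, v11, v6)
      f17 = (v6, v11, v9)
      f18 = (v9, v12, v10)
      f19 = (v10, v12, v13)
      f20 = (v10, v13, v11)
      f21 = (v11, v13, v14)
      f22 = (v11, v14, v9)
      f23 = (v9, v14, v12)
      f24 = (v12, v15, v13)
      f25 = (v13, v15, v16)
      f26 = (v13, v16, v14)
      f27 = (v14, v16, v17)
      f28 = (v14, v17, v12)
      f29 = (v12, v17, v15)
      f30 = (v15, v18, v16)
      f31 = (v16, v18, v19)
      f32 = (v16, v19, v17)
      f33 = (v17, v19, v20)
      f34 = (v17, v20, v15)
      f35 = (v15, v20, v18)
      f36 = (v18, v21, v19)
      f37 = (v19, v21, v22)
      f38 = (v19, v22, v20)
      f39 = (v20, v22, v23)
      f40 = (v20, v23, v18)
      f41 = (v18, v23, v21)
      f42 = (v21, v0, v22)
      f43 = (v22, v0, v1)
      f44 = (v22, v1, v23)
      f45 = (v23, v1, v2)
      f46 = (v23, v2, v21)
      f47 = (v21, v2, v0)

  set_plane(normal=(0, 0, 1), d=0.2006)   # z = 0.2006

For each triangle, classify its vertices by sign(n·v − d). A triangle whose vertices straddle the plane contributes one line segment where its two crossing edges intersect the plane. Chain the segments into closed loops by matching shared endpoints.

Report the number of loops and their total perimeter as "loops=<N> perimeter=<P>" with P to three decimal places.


Straddling triangles (32 of 48):
  (v0,v3,v1) [--+] → (2.00647, 1.24592, 0.2006)–(2.52254, 0, 0.2006)  len=1.3486
  (v1,v3,v4) [+-+] → (2.00647, 1.24592, 0.2006)–(1.78371, 1.78371, 0.2006)  len=0.5821
  (v1,v4,v2) [++-] → (1.57012, 0.965395, 0.2006)–(1.97, 0, 0.2006)  len=1.0449
  (v2,v4,v5) [-+-] → (1.57012, 0.965395, 0.2006)–(1.393, 1.393, 0.2006)  len=0.4628
  (v3,v6,v4) [--+] → (0.53779, 2.29978, 0.2006)–(1.78371, 1.78371, 0.2006)  len=1.3486
  (v4,v6,v7) [+-+] → (0.53779, 2.29978, 0.2006)–(0, 2.52254, 0.2006)  len=0.5821
  (v4,v7,v5) [++-] → (0.427605, 1.79288, 0.2006)–(1.393, 1.393, 0.2006)  len=1.0449
  (v5,v7,v8) [-+-] → (0.427605, 1.79288, 0.2006)–(0, 1.97, 0.2006)  len=0.4628
  (v6,v9,v7) [--+] → (-1.24592, 2.00647, 0.2006)–(0, 2.52254, 0.2006)  len=1.3486
  (v7,v9,v10) [+-+] → (-1.24592, 2.00647, 0.2006)–(-1.78371, 1.78371, 0.2006)  len=0.5821
  (v7,v10,v8) [++-] → (-0.965395, 1.57012, 0.2006)–(0, 1.97, 0.2006)  len=1.0449
  (v8,v10,v11) [-+-] → (-0.965395, 1.57012, 0.2006)–(-1.393, 1.393, 0.2006)  len=0.4628
  (v9,v12,v10) [--+] → (-2.29978, 0.53779, 0.2006)–(-1.78371, 1.78371, 0.2006)  len=1.3486
  (v10,v12,v13) [+-+] → (-2.29978, 0.53779, 0.2006)–(-2.52254, 0, 0.2006)  len=0.5821
  (v10,v13,v11) [++-] → (-1.79288, 0.427605, 0.2006)–(-1.393, 1.393, 0.2006)  len=1.0449
  (v11,v13,v14) [-+-] → (-1.79288, 0.427605, 0.2006)–(-1.97, 0, 0.2006)  len=0.4628
  (v12,v15,v13) [--+] → (-2.00647, -1.24592, 0.2006)–(-2.52254, 0, 0.2006)  len=1.3486
  (v13,v15,v16) [+-+] → (-2.00647, -1.24592, 0.2006)–(-1.78371, -1.78371, 0.2006)  len=0.5821
  (v13,v16,v14) [++-] → (-1.57012, -0.965395, 0.2006)–(-1.97, 0, 0.2006)  len=1.0449
  (v14,v16,v17) [-+-] → (-1.57012, -0.965395, 0.2006)–(-1.393, -1.393, 0.2006)  len=0.4628
  (v15,v18,v16) [--+] → (-0.53779, -2.29978, 0.2006)–(-1.78371, -1.78371, 0.2006)  len=1.3486
  (v16,v18,v19) [+-+] → (-0.53779, -2.29978, 0.2006)–(0, -2.52254, 0.2006)  len=0.5821
  (v16,v19,v17) [++-] → (-0.427605, -1.79288, 0.2006)–(-1.393, -1.393, 0.2006)  len=1.0449
  (v17,v19,v20) [-+-] → (-0.427605, -1.79288, 0.2006)–(0, -1.97, 0.2006)  len=0.4628
  (v18,v21,v19) [--+] → (1.24592, -2.00647, 0.2006)–(0, -2.52254, 0.2006)  len=1.3486
  (v19,v21,v22) [+-+] → (1.24592, -2.00647, 0.2006)–(1.78371, -1.78371, 0.2006)  len=0.5821
  (v19,v22,v20) [++-] → (0.965395, -1.57012, 0.2006)–(0, -1.97, 0.2006)  len=1.0449
  (v20,v22,v23) [-+-] → (0.965395, -1.57012, 0.2006)–(1.393, -1.393, 0.2006)  len=0.4628
  (v21,v0,v22) [--+] → (2.29978, -0.53779, 0.2006)–(1.78371, -1.78371, 0.2006)  len=1.3486
  (v22,v0,v1) [+-+] → (2.29978, -0.53779, 0.2006)–(2.52254, 0, 0.2006)  len=0.5821
  (v22,v1,v23) [++-] → (1.79288, -0.427605, 0.2006)–(1.393, -1.393, 0.2006)  len=1.0449
  (v23,v1,v2) [-+-] → (1.79288, -0.427605, 0.2006)–(1.97, 0, 0.2006)  len=0.4628

Chained into 2 loop(s):
  loop 1: 16 segments, perimeter = 15.4454
  loop 2: 16 segments, perimeter = 12.0622
Total perimeter = 27.508

loops=2 perimeter=27.508


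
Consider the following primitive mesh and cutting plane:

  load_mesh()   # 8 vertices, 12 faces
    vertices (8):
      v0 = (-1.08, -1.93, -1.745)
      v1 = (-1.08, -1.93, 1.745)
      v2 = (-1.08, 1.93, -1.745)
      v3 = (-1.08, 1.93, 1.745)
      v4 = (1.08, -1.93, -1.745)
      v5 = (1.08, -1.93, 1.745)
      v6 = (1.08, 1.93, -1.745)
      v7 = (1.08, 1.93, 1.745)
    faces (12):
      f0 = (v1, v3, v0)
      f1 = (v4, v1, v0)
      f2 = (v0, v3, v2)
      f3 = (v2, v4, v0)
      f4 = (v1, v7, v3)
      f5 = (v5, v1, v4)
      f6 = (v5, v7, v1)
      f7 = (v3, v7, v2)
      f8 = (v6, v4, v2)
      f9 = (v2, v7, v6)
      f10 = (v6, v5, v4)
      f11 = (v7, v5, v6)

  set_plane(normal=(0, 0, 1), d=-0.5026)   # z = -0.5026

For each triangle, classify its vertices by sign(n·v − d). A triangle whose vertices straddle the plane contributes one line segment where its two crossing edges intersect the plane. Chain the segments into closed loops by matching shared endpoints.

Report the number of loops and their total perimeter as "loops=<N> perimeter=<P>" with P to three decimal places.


loops=1 perimeter=12.040

Straddling triangles (8 of 12):
  (v1,v3,v0) [++-] → (-1.08, -0.555884, -0.5026)–(-1.08, -1.93, -0.5026)  len=1.3741
  (v4,v1,v0) [-+-] → (0.311065, -1.93, -0.5026)–(-1.08, -1.93, -0.5026)  len=1.3911
  (v0,v3,v2) [-+-] → (-1.08, -0.555884, -0.5026)–(-1.08, 1.93, -0.5026)  len=2.4859
  (v5,v1,v4) [++-] → (0.311065, -1.93, -0.5026)–(1.08, -1.93, -0.5026)  len=0.7689
  (v3,v7,v2) [++-] → (-0.311065, 1.93, -0.5026)–(-1.08, 1.93, -0.5026)  len=0.7689
  (v2,v7,v6) [-+-] → (-0.311065, 1.93, -0.5026)–(1.08, 1.93, -0.5026)  len=1.3911
  (v6,v5,v4) [-+-] → (1.08, 0.555884, -0.5026)–(1.08, -1.93, -0.5026)  len=2.4859
  (v7,v5,v6) [++-] → (1.08, 0.555884, -0.5026)–(1.08, 1.93, -0.5026)  len=1.3741

Chained into 1 loop(s):
  loop 1: 8 segments, perimeter = 12.0400
Total perimeter = 12.040


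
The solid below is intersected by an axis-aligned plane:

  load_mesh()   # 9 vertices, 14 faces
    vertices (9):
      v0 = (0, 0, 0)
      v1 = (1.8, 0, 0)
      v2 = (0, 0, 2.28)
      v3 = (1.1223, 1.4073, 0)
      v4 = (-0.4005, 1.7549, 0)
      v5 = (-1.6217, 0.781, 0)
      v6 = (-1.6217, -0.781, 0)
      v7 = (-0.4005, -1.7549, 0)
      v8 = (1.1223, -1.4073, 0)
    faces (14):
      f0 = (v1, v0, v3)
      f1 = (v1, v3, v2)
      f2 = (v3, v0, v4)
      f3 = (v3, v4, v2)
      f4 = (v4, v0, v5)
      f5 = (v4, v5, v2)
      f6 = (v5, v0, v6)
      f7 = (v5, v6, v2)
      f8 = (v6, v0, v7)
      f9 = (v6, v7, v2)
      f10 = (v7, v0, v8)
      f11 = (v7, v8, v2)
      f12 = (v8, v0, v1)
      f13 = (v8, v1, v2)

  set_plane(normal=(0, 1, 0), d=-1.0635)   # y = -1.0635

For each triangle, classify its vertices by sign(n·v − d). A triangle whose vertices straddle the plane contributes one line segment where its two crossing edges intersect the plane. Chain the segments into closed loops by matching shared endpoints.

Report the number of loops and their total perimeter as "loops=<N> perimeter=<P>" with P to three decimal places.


loops=1 perimeter=5.771

Straddling triangles (6 of 14):
  (v6,v0,v7) [++-] → (-0.24271, -1.0635, 0)–(-1.26747, -1.0635, 0)  len=1.0248
  (v6,v7,v2) [+-+] → (-1.26747, -1.0635, 0)–(-0.24271, -1.0635, 0.89828)  len=1.3627
  (v7,v0,v8) [-+-] → (-0.24271, -1.0635, 0)–(0.848125, -1.0635, 0)  len=1.0908
  (v7,v8,v2) [--+] → (0.848125, -1.0635, 0.556999)–(-0.24271, -1.0635, 0.89828)  len=1.1430
  (v8,v0,v1) [-++] → (0.848125, -1.0635, 0)–(1.28786, -1.0635, 0)  len=0.4397
  (v8,v1,v2) [-++] → (1.28786, -1.0635, 0)–(0.848125, -1.0635, 0.556999)  len=0.7097

Chained into 1 loop(s):
  loop 1: 6 segments, perimeter = 5.7707
Total perimeter = 5.771


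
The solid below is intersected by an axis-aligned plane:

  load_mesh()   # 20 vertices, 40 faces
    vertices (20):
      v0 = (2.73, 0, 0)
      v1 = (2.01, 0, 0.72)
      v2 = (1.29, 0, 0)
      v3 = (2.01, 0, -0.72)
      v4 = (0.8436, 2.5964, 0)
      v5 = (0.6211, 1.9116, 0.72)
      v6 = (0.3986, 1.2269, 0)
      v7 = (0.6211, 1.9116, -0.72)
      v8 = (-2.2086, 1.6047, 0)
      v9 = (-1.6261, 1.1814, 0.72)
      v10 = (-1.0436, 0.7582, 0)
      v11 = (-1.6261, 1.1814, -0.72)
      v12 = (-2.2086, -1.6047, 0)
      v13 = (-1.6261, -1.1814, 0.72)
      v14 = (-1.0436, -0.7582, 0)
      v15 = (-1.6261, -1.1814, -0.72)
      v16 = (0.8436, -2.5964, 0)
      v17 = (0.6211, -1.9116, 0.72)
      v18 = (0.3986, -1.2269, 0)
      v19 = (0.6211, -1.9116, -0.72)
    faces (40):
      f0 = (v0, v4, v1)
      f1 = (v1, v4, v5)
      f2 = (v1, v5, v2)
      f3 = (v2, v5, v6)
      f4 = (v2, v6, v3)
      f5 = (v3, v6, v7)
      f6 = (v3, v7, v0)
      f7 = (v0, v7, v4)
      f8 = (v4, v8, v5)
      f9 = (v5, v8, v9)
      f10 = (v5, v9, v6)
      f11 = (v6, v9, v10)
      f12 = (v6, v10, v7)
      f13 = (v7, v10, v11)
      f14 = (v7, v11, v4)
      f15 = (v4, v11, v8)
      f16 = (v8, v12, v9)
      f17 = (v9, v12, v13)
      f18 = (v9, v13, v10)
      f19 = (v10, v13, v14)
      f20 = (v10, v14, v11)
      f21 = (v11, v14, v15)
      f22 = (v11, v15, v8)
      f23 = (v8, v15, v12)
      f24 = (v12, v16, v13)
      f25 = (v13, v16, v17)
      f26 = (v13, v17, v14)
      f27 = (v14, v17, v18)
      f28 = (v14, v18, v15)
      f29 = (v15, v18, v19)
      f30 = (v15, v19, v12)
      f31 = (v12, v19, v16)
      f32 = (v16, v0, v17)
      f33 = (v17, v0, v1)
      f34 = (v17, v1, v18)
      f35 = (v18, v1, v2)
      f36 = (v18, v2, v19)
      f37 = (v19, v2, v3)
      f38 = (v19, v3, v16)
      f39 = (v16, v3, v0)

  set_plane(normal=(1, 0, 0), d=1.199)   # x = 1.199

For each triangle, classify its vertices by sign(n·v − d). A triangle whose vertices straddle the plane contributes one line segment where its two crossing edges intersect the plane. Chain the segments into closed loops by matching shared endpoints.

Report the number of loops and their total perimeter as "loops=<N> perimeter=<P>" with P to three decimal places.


loops=2 perimeter=9.799

Straddling triangles (16 of 40):
  (v0,v4,v1) [+-+] → (1.199, 2.10724, 0)–(1.199, 1.80528, 0.219383)  len=0.3732
  (v1,v4,v5) [+--] → (1.199, 1.80528, 0.219383)–(1.199, 1.11621, 0.72)  len=0.8517
  (v1,v5,v2) [+-+] → (1.199, 1.11621, 0.72)–(1.199, 0.260062, 0.0979519)  len=1.0583
  (v2,v5,v6) [+--] → (1.199, 0.260062, 0.0979519)–(1.199, 0.12525, 0)  len=0.1666
  (v2,v6,v3) [+-+] → (1.199, 0.12525, 0)–(1.199, 0.617485, -0.357632)  len=0.6084
  (v3,v6,v7) [+--] → (1.199, 0.617485, -0.357632)–(1.199, 1.11621, -0.72)  len=0.6165
  (v3,v7,v0) [+-+] → (1.199, 1.11621, -0.72)–(1.199, 1.38777, -0.522699)  len=0.3357
  (v0,v7,v4) [+--] → (1.199, 1.38777, -0.522699)–(1.199, 2.10724, 0)  len=0.8893
  (v16,v0,v17) [-+-] → (1.199, -2.10724, 0)–(1.199, -1.38777, 0.522699)  len=0.8893
  (v17,v0,v1) [-++] → (1.199, -1.38777, 0.522699)–(1.199, -1.11621, 0.72)  len=0.3357
  (v17,v1,v18) [-+-] → (1.199, -1.11621, 0.72)–(1.199, -0.617485, 0.357632)  len=0.6165
  (v18,v1,v2) [-++] → (1.199, -0.617485, 0.357632)–(1.199, -0.12525, 0)  len=0.6084
  (v18,v2,v19) [-+-] → (1.199, -0.12525, 0)–(1.199, -0.260062, -0.0979519)  len=0.1666
  (v19,v2,v3) [-++] → (1.199, -0.260062, -0.0979519)–(1.199, -1.11621, -0.72)  len=1.0583
  (v19,v3,v16) [-+-] → (1.199, -1.11621, -0.72)–(1.199, -1.80528, -0.219383)  len=0.8517
  (v16,v3,v0) [-++] → (1.199, -1.80528, -0.219383)–(1.199, -2.10724, 0)  len=0.3732

Chained into 2 loop(s):
  loop 1: 8 segments, perimeter = 4.8997
  loop 2: 8 segments, perimeter = 4.8997
Total perimeter = 9.799


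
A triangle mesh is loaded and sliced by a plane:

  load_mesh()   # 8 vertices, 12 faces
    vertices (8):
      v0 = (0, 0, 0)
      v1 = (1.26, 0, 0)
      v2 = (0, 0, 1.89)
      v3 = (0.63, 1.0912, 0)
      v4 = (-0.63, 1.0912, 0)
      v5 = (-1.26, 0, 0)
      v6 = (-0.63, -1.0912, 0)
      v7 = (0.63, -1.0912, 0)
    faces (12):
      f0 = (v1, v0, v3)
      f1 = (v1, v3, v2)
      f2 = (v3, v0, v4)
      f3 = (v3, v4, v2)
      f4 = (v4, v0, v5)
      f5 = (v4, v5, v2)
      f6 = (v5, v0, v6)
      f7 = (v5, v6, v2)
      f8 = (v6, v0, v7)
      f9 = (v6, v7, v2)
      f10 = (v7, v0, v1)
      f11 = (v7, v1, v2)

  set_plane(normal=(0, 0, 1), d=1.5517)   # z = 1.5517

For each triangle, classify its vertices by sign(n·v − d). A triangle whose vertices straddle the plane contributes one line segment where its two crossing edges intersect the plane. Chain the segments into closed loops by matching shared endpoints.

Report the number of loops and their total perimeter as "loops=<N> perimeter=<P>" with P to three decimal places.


loops=1 perimeter=1.353

Straddling triangles (6 of 12):
  (v1,v3,v2) [--+] → (0.112767, 0.195319, 1.5517)–(0.225533, 0, 1.5517)  len=0.2255
  (v3,v4,v2) [--+] → (-0.112767, 0.195319, 1.5517)–(0.112767, 0.195319, 1.5517)  len=0.2255
  (v4,v5,v2) [--+] → (-0.225533, 0, 1.5517)–(-0.112767, 0.195319, 1.5517)  len=0.2255
  (v5,v6,v2) [--+] → (-0.112767, -0.195319, 1.5517)–(-0.225533, 0, 1.5517)  len=0.2255
  (v6,v7,v2) [--+] → (0.112767, -0.195319, 1.5517)–(-0.112767, -0.195319, 1.5517)  len=0.2255
  (v7,v1,v2) [--+] → (0.225533, 0, 1.5517)–(0.112767, -0.195319, 1.5517)  len=0.2255

Chained into 1 loop(s):
  loop 1: 6 segments, perimeter = 1.3532
Total perimeter = 1.353


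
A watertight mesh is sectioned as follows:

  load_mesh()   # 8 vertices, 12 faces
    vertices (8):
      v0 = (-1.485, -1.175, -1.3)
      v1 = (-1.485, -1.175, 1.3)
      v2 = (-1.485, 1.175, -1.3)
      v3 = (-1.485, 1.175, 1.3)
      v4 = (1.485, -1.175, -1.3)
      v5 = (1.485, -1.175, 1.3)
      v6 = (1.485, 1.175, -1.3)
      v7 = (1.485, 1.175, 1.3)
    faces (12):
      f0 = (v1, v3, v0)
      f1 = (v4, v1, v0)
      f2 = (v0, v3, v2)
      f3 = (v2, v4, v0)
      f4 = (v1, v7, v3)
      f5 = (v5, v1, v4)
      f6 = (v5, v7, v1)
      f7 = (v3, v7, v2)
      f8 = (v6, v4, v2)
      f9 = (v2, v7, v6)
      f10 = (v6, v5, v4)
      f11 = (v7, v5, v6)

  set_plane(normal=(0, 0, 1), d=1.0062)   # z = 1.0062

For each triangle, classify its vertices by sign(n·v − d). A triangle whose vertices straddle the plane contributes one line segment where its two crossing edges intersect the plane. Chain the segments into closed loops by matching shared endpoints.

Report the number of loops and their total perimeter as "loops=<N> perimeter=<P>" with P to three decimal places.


loops=1 perimeter=10.640

Straddling triangles (8 of 12):
  (v1,v3,v0) [++-] → (-1.485, 0.90945, 1.0062)–(-1.485, -1.175, 1.0062)  len=2.0844
  (v4,v1,v0) [-+-] → (-1.14939, -1.175, 1.0062)–(-1.485, -1.175, 1.0062)  len=0.3356
  (v0,v3,v2) [-+-] → (-1.485, 0.90945, 1.0062)–(-1.485, 1.175, 1.0062)  len=0.2656
  (v5,v1,v4) [++-] → (-1.14939, -1.175, 1.0062)–(1.485, -1.175, 1.0062)  len=2.6344
  (v3,v7,v2) [++-] → (1.14939, 1.175, 1.0062)–(-1.485, 1.175, 1.0062)  len=2.6344
  (v2,v7,v6) [-+-] → (1.14939, 1.175, 1.0062)–(1.485, 1.175, 1.0062)  len=0.3356
  (v6,v5,v4) [-+-] → (1.485, -0.90945, 1.0062)–(1.485, -1.175, 1.0062)  len=0.2656
  (v7,v5,v6) [++-] → (1.485, -0.90945, 1.0062)–(1.485, 1.175, 1.0062)  len=2.0844

Chained into 1 loop(s):
  loop 1: 8 segments, perimeter = 10.6400
Total perimeter = 10.640


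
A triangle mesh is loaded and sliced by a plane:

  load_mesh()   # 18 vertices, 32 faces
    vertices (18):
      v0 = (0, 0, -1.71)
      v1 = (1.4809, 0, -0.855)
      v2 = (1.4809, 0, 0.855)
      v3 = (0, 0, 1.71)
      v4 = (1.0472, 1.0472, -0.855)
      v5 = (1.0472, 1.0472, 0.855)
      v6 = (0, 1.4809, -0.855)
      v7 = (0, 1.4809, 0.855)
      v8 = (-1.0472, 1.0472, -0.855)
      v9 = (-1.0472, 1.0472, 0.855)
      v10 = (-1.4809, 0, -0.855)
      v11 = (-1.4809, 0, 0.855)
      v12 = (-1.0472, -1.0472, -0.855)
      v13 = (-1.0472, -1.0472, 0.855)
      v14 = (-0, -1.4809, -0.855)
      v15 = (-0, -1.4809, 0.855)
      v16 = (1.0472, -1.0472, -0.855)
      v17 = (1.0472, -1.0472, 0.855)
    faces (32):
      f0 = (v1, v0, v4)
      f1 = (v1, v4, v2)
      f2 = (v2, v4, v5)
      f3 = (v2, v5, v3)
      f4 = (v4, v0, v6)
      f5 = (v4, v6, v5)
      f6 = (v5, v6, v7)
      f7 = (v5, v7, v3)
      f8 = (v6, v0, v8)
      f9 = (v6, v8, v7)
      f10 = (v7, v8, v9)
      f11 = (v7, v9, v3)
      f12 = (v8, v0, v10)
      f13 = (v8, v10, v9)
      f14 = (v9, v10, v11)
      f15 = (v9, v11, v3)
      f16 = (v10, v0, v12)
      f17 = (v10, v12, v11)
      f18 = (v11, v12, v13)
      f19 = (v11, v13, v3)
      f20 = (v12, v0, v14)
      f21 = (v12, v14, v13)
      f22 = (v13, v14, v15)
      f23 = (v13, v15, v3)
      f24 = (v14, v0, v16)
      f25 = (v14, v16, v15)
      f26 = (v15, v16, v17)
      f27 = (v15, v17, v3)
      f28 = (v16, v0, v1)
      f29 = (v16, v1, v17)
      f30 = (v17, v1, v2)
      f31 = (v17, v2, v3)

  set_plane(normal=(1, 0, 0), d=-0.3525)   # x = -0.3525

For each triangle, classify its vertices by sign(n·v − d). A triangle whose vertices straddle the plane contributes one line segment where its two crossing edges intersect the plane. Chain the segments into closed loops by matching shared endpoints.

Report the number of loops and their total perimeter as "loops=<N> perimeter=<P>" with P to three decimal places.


Straddling triangles (12 of 32):
  (v6,v0,v8) [++-] → (-0.3525, 0.3525, -1.4222)–(-0.3525, 1.33491, -0.855)  len=1.1344
  (v6,v8,v7) [+-+] → (-0.3525, 1.33491, -0.855)–(-0.3525, 1.33491, 0.279394)  len=1.1344
  (v7,v8,v9) [+--] → (-0.3525, 1.33491, 0.279394)–(-0.3525, 1.33491, 0.855)  len=0.5756
  (v7,v9,v3) [+-+] → (-0.3525, 1.33491, 0.855)–(-0.3525, 0.3525, 1.4222)  len=1.1344
  (v8,v0,v10) [-+-] → (-0.3525, 0.3525, -1.4222)–(-0.3525, 0, -1.50648)  len=0.3624
  (v9,v11,v3) [--+] → (-0.3525, 0, 1.50648)–(-0.3525, 0.3525, 1.4222)  len=0.3624
  (v10,v0,v12) [-+-] → (-0.3525, 0, -1.50648)–(-0.3525, -0.3525, -1.4222)  len=0.3624
  (v11,v13,v3) [--+] → (-0.3525, -0.3525, 1.4222)–(-0.3525, 0, 1.50648)  len=0.3624
  (v12,v0,v14) [-++] → (-0.3525, -0.3525, -1.4222)–(-0.3525, -1.33491, -0.855)  len=1.1344
  (v12,v14,v13) [-+-] → (-0.3525, -1.33491, -0.855)–(-0.3525, -1.33491, -0.279394)  len=0.5756
  (v13,v14,v15) [-++] → (-0.3525, -1.33491, -0.279394)–(-0.3525, -1.33491, 0.855)  len=1.1344
  (v13,v15,v3) [-++] → (-0.3525, -1.33491, 0.855)–(-0.3525, -0.3525, 1.4222)  len=1.1344

Chained into 1 loop(s):
  loop 1: 12 segments, perimeter = 9.4073
Total perimeter = 9.407

loops=1 perimeter=9.407
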